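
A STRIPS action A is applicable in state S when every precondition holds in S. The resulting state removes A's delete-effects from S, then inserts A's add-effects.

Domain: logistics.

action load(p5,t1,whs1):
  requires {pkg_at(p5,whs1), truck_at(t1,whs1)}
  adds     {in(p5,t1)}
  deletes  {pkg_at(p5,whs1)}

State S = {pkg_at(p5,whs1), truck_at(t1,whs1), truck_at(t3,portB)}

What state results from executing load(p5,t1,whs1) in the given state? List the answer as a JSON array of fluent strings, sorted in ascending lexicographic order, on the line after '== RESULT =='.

Compute (S \ del) ∪ add:
  pre ⊆ S: {pkg_at(p5,whs1), truck_at(t1,whs1)} ⊆ S  — applicable
  S \ del = {truck_at(t1,whs1), truck_at(t3,portB)}
  ∪ add   = {in(p5,t1), truck_at(t1,whs1), truck_at(t3,portB)}

== RESULT ==
["in(p5,t1)", "truck_at(t1,whs1)", "truck_at(t3,portB)"]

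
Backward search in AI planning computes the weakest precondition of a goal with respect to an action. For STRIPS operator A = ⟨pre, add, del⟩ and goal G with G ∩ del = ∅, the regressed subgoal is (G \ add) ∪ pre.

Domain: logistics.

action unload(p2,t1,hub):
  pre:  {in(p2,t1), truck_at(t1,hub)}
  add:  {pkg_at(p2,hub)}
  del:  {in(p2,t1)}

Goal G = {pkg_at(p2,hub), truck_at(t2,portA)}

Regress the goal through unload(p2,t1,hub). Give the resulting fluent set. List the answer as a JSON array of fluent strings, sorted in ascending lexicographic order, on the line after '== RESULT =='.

Regress:
  G ∩ del = {}  (empty — regression defined)
  G \ add = {pkg_at(p2,hub), truck_at(t2,portA)} \ {pkg_at(p2,hub)} = {truck_at(t2,portA)}
  ∪ pre   = {truck_at(t2,portA)} ∪ {in(p2,t1), truck_at(t1,hub)}
          = {in(p2,t1), truck_at(t1,hub), truck_at(t2,portA)}

== RESULT ==
["in(p2,t1)", "truck_at(t1,hub)", "truck_at(t2,portA)"]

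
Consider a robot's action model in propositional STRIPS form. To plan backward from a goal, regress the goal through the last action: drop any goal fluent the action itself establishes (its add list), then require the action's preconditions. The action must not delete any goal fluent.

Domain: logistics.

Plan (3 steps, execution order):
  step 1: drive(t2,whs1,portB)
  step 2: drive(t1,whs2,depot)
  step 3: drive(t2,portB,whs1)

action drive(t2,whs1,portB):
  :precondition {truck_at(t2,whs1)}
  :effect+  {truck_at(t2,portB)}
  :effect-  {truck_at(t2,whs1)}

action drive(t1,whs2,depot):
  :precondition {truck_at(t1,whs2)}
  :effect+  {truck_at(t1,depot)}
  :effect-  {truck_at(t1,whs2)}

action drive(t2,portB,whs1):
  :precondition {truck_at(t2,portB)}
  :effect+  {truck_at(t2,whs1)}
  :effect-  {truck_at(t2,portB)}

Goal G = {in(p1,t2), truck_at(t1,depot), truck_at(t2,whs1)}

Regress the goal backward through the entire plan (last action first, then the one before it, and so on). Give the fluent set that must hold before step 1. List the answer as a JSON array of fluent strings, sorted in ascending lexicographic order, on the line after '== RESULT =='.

Regress step by step:
  through step 3 (drive(t2,portB,whs1)): drop {truck_at(t2,whs1)}, keep {in(p1,t2), truck_at(t1,depot)}, require {truck_at(t2,portB)}
    → {in(p1,t2), truck_at(t1,depot), truck_at(t2,portB)}
  through step 2 (drive(t1,whs2,depot)): drop {truck_at(t1,depot)}, keep {in(p1,t2), truck_at(t2,portB)}, require {truck_at(t1,whs2)}
    → {in(p1,t2), truck_at(t1,whs2), truck_at(t2,portB)}
  through step 1 (drive(t2,whs1,portB)): drop {truck_at(t2,portB)}, keep {in(p1,t2), truck_at(t1,whs2)}, require {truck_at(t2,whs1)}
    → {in(p1,t2), truck_at(t1,whs2), truck_at(t2,whs1)}

== RESULT ==
["in(p1,t2)", "truck_at(t1,whs2)", "truck_at(t2,whs1)"]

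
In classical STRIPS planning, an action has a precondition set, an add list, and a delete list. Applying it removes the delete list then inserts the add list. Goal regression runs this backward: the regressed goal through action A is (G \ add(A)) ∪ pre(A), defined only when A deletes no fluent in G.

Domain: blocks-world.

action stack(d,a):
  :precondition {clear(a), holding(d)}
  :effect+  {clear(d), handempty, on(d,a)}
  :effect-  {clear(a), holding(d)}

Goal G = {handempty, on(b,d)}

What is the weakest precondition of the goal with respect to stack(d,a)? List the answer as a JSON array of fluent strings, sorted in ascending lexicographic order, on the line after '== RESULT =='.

Compute (G \ add) ∪ pre:
  G ∩ del = {}  (empty — regression defined)
  G \ add = {handempty, on(b,d)} \ {clear(d), handempty, on(d,a)} = {on(b,d)}
  ∪ pre   = {on(b,d)} ∪ {clear(a), holding(d)}
          = {clear(a), holding(d), on(b,d)}

== RESULT ==
["clear(a)", "holding(d)", "on(b,d)"]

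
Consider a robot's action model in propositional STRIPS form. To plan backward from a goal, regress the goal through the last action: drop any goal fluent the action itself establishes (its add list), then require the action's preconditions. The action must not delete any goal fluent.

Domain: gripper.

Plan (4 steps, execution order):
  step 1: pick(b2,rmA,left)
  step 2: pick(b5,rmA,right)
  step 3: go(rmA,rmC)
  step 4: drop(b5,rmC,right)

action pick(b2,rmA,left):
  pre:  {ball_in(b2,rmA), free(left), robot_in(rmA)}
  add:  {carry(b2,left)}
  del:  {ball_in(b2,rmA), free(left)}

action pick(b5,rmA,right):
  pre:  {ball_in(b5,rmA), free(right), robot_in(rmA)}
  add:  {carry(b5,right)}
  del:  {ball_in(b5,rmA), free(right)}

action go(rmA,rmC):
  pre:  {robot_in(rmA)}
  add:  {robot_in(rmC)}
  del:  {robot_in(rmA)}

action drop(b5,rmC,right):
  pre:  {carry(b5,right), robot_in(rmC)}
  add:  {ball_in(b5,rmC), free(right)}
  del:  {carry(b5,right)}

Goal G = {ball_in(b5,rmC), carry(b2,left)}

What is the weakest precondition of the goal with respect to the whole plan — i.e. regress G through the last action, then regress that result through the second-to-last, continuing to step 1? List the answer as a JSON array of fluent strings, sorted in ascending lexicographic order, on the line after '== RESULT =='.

Regress step by step:
  through step 4 (drop(b5,rmC,right)): drop {ball_in(b5,rmC)}, keep {carry(b2,left)}, require {carry(b5,right), robot_in(rmC)}
    → {carry(b2,left), carry(b5,right), robot_in(rmC)}
  through step 3 (go(rmA,rmC)): drop {robot_in(rmC)}, keep {carry(b2,left), carry(b5,right)}, require {robot_in(rmA)}
    → {carry(b2,left), carry(b5,right), robot_in(rmA)}
  through step 2 (pick(b5,rmA,right)): drop {carry(b5,right)}, keep {carry(b2,left), robot_in(rmA)}, require {ball_in(b5,rmA), free(right), robot_in(rmA)}
    → {ball_in(b5,rmA), carry(b2,left), free(right), robot_in(rmA)}
  through step 1 (pick(b2,rmA,left)): drop {carry(b2,left)}, keep {ball_in(b5,rmA), free(right), robot_in(rmA)}, require {ball_in(b2,rmA), free(left), robot_in(rmA)}
    → {ball_in(b2,rmA), ball_in(b5,rmA), free(left), free(right), robot_in(rmA)}

== RESULT ==
["ball_in(b2,rmA)", "ball_in(b5,rmA)", "free(left)", "free(right)", "robot_in(rmA)"]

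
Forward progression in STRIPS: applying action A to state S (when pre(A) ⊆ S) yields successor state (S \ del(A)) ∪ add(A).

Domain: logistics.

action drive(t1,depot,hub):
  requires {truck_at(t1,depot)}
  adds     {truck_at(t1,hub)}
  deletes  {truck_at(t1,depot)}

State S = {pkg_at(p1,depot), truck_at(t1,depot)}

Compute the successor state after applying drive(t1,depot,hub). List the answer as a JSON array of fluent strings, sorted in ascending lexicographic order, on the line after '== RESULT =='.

Compute (S \ del) ∪ add:
  pre ⊆ S: {truck_at(t1,depot)} ⊆ S  — applicable
  S \ del = {pkg_at(p1,depot)}
  ∪ add   = {pkg_at(p1,depot), truck_at(t1,hub)}

== RESULT ==
["pkg_at(p1,depot)", "truck_at(t1,hub)"]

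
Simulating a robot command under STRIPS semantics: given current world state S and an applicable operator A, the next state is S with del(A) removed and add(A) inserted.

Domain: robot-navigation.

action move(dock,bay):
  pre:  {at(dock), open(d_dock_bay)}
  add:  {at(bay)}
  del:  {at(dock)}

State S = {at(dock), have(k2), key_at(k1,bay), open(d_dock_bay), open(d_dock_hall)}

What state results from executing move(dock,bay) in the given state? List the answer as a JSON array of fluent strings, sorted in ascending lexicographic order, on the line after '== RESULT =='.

Compute (S \ del) ∪ add:
  pre ⊆ S: {at(dock), open(d_dock_bay)} ⊆ S  — applicable
  S \ del = {have(k2), key_at(k1,bay), open(d_dock_bay), open(d_dock_hall)}
  ∪ add   = {at(bay), have(k2), key_at(k1,bay), open(d_dock_bay), open(d_dock_hall)}

== RESULT ==
["at(bay)", "have(k2)", "key_at(k1,bay)", "open(d_dock_bay)", "open(d_dock_hall)"]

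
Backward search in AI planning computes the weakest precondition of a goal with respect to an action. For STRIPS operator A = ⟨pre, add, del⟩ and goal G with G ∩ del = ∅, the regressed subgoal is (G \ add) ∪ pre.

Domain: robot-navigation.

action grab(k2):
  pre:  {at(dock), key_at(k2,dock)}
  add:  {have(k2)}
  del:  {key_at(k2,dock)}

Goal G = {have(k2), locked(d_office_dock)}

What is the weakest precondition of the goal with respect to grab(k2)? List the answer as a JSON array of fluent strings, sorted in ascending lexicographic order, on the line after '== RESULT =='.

Compute (G \ add) ∪ pre:
  G ∩ del = {}  (empty — regression defined)
  G \ add = {have(k2), locked(d_office_dock)} \ {have(k2)} = {locked(d_office_dock)}
  ∪ pre   = {locked(d_office_dock)} ∪ {at(dock), key_at(k2,dock)}
          = {at(dock), key_at(k2,dock), locked(d_office_dock)}

== RESULT ==
["at(dock)", "key_at(k2,dock)", "locked(d_office_dock)"]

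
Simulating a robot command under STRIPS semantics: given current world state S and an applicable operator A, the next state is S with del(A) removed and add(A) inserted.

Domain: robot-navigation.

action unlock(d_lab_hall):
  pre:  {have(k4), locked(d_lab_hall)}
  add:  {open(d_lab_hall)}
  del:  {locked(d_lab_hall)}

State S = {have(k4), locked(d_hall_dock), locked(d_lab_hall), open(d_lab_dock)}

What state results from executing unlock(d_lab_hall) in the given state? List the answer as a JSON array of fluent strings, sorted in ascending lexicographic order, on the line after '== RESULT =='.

Compute (S \ del) ∪ add:
  pre ⊆ S: {have(k4), locked(d_lab_hall)} ⊆ S  — applicable
  S \ del = {have(k4), locked(d_hall_dock), open(d_lab_dock)}
  ∪ add   = {have(k4), locked(d_hall_dock), open(d_lab_dock), open(d_lab_hall)}

== RESULT ==
["have(k4)", "locked(d_hall_dock)", "open(d_lab_dock)", "open(d_lab_hall)"]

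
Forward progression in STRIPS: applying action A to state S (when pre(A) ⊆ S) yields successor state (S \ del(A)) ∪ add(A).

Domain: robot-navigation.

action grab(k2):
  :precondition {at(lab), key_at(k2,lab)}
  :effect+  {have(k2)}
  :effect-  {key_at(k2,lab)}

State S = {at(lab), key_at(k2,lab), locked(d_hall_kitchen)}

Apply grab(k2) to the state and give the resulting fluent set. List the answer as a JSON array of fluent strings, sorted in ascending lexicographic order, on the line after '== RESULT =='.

Compute (S \ del) ∪ add:
  pre ⊆ S: {at(lab), key_at(k2,lab)} ⊆ S  — applicable
  S \ del = {at(lab), locked(d_hall_kitchen)}
  ∪ add   = {at(lab), have(k2), locked(d_hall_kitchen)}

== RESULT ==
["at(lab)", "have(k2)", "locked(d_hall_kitchen)"]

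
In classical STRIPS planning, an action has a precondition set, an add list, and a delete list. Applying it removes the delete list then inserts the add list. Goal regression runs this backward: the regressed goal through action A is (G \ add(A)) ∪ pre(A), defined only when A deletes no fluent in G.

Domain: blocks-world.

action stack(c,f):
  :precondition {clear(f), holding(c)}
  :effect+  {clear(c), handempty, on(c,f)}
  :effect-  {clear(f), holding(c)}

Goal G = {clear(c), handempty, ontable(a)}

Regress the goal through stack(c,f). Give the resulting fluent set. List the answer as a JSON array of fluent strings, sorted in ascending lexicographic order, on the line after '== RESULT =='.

Regress:
  G ∩ del = {}  (empty — regression defined)
  G \ add = {clear(c), handempty, ontable(a)} \ {clear(c), handempty, on(c,f)} = {ontable(a)}
  ∪ pre   = {ontable(a)} ∪ {clear(f), holding(c)}
          = {clear(f), holding(c), ontable(a)}

== RESULT ==
["clear(f)", "holding(c)", "ontable(a)"]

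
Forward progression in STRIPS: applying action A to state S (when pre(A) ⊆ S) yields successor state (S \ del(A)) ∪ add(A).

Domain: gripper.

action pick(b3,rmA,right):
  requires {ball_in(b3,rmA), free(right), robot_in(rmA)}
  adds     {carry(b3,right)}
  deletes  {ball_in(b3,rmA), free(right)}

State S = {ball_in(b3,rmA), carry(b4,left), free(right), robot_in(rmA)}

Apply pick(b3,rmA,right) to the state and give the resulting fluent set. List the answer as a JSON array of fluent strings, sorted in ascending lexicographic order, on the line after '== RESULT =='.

Compute (S \ del) ∪ add:
  pre ⊆ S: {ball_in(b3,rmA), free(right), robot_in(rmA)} ⊆ S  — applicable
  S \ del = {carry(b4,left), robot_in(rmA)}
  ∪ add   = {carry(b3,right), carry(b4,left), robot_in(rmA)}

== RESULT ==
["carry(b3,right)", "carry(b4,left)", "robot_in(rmA)"]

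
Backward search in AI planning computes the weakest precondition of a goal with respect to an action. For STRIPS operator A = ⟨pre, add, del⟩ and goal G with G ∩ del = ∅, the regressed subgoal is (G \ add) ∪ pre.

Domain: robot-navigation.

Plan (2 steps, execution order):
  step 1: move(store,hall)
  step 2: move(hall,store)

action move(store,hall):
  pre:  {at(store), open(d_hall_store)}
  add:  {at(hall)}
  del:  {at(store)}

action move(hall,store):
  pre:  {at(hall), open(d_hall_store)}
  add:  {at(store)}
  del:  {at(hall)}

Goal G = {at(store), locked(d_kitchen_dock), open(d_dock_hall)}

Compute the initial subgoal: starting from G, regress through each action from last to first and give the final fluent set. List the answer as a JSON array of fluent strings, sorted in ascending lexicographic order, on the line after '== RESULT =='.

Work backward from the goal:
  through step 2 (move(hall,store)): drop {at(store)}, keep {locked(d_kitchen_dock), open(d_dock_hall)}, require {at(hall), open(d_hall_store)}
    → {at(hall), locked(d_kitchen_dock), open(d_dock_hall), open(d_hall_store)}
  through step 1 (move(store,hall)): drop {at(hall)}, keep {locked(d_kitchen_dock), open(d_dock_hall), open(d_hall_store)}, require {at(store), open(d_hall_store)}
    → {at(store), locked(d_kitchen_dock), open(d_dock_hall), open(d_hall_store)}

== RESULT ==
["at(store)", "locked(d_kitchen_dock)", "open(d_dock_hall)", "open(d_hall_store)"]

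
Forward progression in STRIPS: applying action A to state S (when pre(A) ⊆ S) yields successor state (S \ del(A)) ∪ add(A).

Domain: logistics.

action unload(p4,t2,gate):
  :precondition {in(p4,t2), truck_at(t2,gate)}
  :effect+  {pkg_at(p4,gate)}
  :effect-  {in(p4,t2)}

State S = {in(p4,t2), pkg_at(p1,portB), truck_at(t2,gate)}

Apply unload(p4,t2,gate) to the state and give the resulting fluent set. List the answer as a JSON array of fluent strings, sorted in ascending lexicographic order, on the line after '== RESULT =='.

Progress:
  pre ⊆ S: {in(p4,t2), truck_at(t2,gate)} ⊆ S  — applicable
  S \ del = {pkg_at(p1,portB), truck_at(t2,gate)}
  ∪ add   = {pkg_at(p1,portB), pkg_at(p4,gate), truck_at(t2,gate)}

== RESULT ==
["pkg_at(p1,portB)", "pkg_at(p4,gate)", "truck_at(t2,gate)"]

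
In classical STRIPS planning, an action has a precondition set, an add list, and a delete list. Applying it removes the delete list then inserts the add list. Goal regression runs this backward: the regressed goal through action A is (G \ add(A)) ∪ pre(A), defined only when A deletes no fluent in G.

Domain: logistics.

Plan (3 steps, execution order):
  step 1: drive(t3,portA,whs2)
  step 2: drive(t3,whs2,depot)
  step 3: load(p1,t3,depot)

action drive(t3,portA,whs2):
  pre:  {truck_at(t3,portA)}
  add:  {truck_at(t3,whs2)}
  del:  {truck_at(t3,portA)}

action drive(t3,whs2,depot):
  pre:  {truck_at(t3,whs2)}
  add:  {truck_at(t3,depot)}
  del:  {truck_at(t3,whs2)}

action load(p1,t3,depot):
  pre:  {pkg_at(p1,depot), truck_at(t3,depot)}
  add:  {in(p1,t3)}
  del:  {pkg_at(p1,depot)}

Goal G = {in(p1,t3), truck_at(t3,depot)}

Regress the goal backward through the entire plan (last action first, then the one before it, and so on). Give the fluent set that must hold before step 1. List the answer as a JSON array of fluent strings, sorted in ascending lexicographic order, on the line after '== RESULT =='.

Work backward from the goal:
  through step 3 (load(p1,t3,depot)): drop {in(p1,t3)}, keep {truck_at(t3,depot)}, require {pkg_at(p1,depot), truck_at(t3,depot)}
    → {pkg_at(p1,depot), truck_at(t3,depot)}
  through step 2 (drive(t3,whs2,depot)): drop {truck_at(t3,depot)}, keep {pkg_at(p1,depot)}, require {truck_at(t3,whs2)}
    → {pkg_at(p1,depot), truck_at(t3,whs2)}
  through step 1 (drive(t3,portA,whs2)): drop {truck_at(t3,whs2)}, keep {pkg_at(p1,depot)}, require {truck_at(t3,portA)}
    → {pkg_at(p1,depot), truck_at(t3,portA)}

== RESULT ==
["pkg_at(p1,depot)", "truck_at(t3,portA)"]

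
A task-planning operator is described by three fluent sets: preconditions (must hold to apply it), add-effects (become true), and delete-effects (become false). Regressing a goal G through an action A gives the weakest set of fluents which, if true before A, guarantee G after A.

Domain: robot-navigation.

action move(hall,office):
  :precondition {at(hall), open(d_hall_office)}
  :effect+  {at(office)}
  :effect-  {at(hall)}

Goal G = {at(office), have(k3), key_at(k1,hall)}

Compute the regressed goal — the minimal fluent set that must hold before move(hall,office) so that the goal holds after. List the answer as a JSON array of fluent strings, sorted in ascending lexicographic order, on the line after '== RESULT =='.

Compute (G \ add) ∪ pre:
  G ∩ del = {}  (empty — regression defined)
  G \ add = {at(office), have(k3), key_at(k1,hall)} \ {at(office)} = {have(k3), key_at(k1,hall)}
  ∪ pre   = {have(k3), key_at(k1,hall)} ∪ {at(hall), open(d_hall_office)}
          = {at(hall), have(k3), key_at(k1,hall), open(d_hall_office)}

== RESULT ==
["at(hall)", "have(k3)", "key_at(k1,hall)", "open(d_hall_office)"]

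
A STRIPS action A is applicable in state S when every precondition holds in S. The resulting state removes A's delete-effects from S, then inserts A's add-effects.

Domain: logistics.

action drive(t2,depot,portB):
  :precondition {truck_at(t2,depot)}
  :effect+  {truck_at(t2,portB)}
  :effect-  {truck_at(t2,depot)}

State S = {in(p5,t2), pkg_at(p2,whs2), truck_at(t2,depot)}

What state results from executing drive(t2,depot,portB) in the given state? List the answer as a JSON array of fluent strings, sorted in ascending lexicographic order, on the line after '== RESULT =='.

Compute (S \ del) ∪ add:
  pre ⊆ S: {truck_at(t2,depot)} ⊆ S  — applicable
  S \ del = {in(p5,t2), pkg_at(p2,whs2)}
  ∪ add   = {in(p5,t2), pkg_at(p2,whs2), truck_at(t2,portB)}

== RESULT ==
["in(p5,t2)", "pkg_at(p2,whs2)", "truck_at(t2,portB)"]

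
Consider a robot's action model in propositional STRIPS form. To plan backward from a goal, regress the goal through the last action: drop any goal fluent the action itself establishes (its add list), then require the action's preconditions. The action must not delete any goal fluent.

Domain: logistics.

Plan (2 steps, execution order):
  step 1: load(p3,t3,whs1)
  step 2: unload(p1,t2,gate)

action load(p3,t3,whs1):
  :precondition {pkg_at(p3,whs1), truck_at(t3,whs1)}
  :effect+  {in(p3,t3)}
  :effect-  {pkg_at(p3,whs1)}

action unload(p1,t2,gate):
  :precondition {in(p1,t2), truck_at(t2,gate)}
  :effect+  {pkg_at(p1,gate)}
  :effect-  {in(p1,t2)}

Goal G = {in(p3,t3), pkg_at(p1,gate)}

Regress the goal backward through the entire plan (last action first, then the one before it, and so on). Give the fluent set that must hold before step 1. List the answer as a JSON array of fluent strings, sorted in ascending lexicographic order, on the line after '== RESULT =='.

Regress step by step:
  through step 2 (unload(p1,t2,gate)): drop {pkg_at(p1,gate)}, keep {in(p3,t3)}, require {in(p1,t2), truck_at(t2,gate)}
    → {in(p1,t2), in(p3,t3), truck_at(t2,gate)}
  through step 1 (load(p3,t3,whs1)): drop {in(p3,t3)}, keep {in(p1,t2), truck_at(t2,gate)}, require {pkg_at(p3,whs1), truck_at(t3,whs1)}
    → {in(p1,t2), pkg_at(p3,whs1), truck_at(t2,gate), truck_at(t3,whs1)}

== RESULT ==
["in(p1,t2)", "pkg_at(p3,whs1)", "truck_at(t2,gate)", "truck_at(t3,whs1)"]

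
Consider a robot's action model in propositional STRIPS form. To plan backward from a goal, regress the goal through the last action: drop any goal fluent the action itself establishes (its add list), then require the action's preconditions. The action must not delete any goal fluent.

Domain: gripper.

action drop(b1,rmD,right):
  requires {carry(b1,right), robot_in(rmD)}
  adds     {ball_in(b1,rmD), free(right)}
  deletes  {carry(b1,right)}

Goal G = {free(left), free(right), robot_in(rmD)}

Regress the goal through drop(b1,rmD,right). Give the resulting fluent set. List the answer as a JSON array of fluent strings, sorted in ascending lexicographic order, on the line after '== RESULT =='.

Regress:
  G ∩ del = {}  (empty — regression defined)
  G \ add = {free(left), free(right), robot_in(rmD)} \ {ball_in(b1,rmD), free(right)} = {free(left), robot_in(rmD)}
  ∪ pre   = {free(left), robot_in(rmD)} ∪ {carry(b1,right), robot_in(rmD)}
          = {carry(b1,right), free(left), robot_in(rmD)}

== RESULT ==
["carry(b1,right)", "free(left)", "robot_in(rmD)"]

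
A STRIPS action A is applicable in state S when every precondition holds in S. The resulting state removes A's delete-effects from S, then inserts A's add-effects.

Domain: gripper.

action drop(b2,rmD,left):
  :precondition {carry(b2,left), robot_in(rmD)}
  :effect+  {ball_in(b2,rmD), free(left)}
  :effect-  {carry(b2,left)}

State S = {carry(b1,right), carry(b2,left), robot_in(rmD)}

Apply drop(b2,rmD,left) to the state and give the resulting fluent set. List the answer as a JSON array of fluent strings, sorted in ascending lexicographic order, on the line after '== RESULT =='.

Compute (S \ del) ∪ add:
  pre ⊆ S: {carry(b2,left), robot_in(rmD)} ⊆ S  — applicable
  S \ del = {carry(b1,right), robot_in(rmD)}
  ∪ add   = {ball_in(b2,rmD), carry(b1,right), free(left), robot_in(rmD)}

== RESULT ==
["ball_in(b2,rmD)", "carry(b1,right)", "free(left)", "robot_in(rmD)"]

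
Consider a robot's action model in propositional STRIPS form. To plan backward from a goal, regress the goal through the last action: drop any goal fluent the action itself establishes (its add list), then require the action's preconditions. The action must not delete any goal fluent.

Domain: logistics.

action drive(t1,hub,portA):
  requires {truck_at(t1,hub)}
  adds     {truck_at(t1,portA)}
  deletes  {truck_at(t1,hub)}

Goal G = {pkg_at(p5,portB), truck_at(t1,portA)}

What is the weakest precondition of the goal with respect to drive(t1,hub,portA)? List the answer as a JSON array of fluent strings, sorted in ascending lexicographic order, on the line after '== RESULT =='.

Compute (G \ add) ∪ pre:
  G ∩ del = {}  (empty — regression defined)
  G \ add = {pkg_at(p5,portB), truck_at(t1,portA)} \ {truck_at(t1,portA)} = {pkg_at(p5,portB)}
  ∪ pre   = {pkg_at(p5,portB)} ∪ {truck_at(t1,hub)}
          = {pkg_at(p5,portB), truck_at(t1,hub)}

== RESULT ==
["pkg_at(p5,portB)", "truck_at(t1,hub)"]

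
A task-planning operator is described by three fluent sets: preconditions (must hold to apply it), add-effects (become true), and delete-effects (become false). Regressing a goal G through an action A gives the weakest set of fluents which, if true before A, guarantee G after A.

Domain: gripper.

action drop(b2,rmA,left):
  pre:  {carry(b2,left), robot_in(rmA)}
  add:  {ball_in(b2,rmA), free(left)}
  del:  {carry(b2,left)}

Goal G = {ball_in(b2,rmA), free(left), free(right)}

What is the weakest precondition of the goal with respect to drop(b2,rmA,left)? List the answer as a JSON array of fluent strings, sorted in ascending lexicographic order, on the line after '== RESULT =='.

Regress:
  G ∩ del = {}  (empty — regression defined)
  G \ add = {ball_in(b2,rmA), free(left), free(right)} \ {ball_in(b2,rmA), free(left)} = {free(right)}
  ∪ pre   = {free(right)} ∪ {carry(b2,left), robot_in(rmA)}
          = {carry(b2,left), free(right), robot_in(rmA)}

== RESULT ==
["carry(b2,left)", "free(right)", "robot_in(rmA)"]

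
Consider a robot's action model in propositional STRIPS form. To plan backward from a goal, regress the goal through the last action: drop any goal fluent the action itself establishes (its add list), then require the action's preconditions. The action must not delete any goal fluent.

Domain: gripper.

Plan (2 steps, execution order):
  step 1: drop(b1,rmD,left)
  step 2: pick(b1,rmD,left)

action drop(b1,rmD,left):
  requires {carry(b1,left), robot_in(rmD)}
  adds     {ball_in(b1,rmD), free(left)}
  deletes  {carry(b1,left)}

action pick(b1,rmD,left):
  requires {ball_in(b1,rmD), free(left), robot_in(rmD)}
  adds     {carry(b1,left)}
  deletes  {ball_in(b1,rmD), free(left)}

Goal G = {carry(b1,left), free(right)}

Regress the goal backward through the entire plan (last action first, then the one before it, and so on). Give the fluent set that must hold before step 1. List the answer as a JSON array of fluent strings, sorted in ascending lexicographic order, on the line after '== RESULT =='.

Regress step by step:
  through step 2 (pick(b1,rmD,left)): drop {carry(b1,left)}, keep {free(right)}, require {ball_in(b1,rmD), free(left), robot_in(rmD)}
    → {ball_in(b1,rmD), free(left), free(right), robot_in(rmD)}
  through step 1 (drop(b1,rmD,left)): drop {ball_in(b1,rmD), free(left)}, keep {free(right), robot_in(rmD)}, require {carry(b1,left), robot_in(rmD)}
    → {carry(b1,left), free(right), robot_in(rmD)}

== RESULT ==
["carry(b1,left)", "free(right)", "robot_in(rmD)"]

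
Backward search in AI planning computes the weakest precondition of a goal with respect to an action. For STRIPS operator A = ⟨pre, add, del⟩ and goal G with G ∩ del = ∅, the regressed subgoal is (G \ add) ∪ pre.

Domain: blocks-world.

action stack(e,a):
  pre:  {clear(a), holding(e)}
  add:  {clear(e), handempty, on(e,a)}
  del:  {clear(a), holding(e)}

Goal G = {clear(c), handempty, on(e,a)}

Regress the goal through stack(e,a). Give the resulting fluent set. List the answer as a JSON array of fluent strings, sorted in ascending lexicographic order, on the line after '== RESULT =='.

Compute (G \ add) ∪ pre:
  G ∩ del = {}  (empty — regression defined)
  G \ add = {clear(c), handempty, on(e,a)} \ {clear(e), handempty, on(e,a)} = {clear(c)}
  ∪ pre   = {clear(c)} ∪ {clear(a), holding(e)}
          = {clear(a), clear(c), holding(e)}

== RESULT ==
["clear(a)", "clear(c)", "holding(e)"]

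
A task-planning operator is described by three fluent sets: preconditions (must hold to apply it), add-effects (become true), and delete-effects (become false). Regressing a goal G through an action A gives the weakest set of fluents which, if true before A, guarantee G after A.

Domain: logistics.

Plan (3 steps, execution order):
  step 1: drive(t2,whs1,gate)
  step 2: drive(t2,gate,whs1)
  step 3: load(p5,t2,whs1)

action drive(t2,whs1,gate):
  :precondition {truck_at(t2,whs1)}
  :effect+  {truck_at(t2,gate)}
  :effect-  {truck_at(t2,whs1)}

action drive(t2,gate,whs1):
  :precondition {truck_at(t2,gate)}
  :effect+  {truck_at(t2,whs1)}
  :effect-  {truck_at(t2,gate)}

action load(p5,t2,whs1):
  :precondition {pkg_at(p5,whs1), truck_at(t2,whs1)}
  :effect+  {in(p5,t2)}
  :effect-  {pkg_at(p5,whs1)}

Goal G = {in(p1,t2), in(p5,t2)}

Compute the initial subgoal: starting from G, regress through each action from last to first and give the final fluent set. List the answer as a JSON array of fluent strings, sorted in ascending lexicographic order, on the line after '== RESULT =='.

Regress step by step:
  through step 3 (load(p5,t2,whs1)): drop {in(p5,t2)}, keep {in(p1,t2)}, require {pkg_at(p5,whs1), truck_at(t2,whs1)}
    → {in(p1,t2), pkg_at(p5,whs1), truck_at(t2,whs1)}
  through step 2 (drive(t2,gate,whs1)): drop {truck_at(t2,whs1)}, keep {in(p1,t2), pkg_at(p5,whs1)}, require {truck_at(t2,gate)}
    → {in(p1,t2), pkg_at(p5,whs1), truck_at(t2,gate)}
  through step 1 (drive(t2,whs1,gate)): drop {truck_at(t2,gate)}, keep {in(p1,t2), pkg_at(p5,whs1)}, require {truck_at(t2,whs1)}
    → {in(p1,t2), pkg_at(p5,whs1), truck_at(t2,whs1)}

== RESULT ==
["in(p1,t2)", "pkg_at(p5,whs1)", "truck_at(t2,whs1)"]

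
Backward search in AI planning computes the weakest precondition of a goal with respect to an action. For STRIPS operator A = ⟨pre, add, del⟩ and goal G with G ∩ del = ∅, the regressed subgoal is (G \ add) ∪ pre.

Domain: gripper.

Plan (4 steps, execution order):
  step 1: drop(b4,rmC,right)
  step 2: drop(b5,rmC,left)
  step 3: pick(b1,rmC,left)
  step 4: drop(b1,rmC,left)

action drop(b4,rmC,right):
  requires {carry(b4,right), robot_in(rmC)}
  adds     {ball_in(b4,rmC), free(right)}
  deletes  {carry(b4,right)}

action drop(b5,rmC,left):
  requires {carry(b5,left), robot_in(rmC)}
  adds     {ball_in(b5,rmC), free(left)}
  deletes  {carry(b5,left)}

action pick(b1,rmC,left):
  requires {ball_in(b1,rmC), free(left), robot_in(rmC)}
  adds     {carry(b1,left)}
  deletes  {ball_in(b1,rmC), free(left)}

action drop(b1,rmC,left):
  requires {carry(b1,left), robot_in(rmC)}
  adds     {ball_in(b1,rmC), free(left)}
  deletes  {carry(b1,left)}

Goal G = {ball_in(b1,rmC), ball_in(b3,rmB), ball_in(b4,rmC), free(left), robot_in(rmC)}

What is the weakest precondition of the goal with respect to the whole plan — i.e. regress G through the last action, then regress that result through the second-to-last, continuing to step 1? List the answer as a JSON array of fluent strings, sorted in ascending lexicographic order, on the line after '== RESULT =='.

Work backward from the goal:
  through step 4 (drop(b1,rmC,left)): drop {ball_in(b1,rmC), free(left)}, keep {ball_in(b3,rmB), ball_in(b4,rmC), robot_in(rmC)}, require {carry(b1,left), robot_in(rmC)}
    → {ball_in(b3,rmB), ball_in(b4,rmC), carry(b1,left), robot_in(rmC)}
  through step 3 (pick(b1,rmC,left)): drop {carry(b1,left)}, keep {ball_in(b3,rmB), ball_in(b4,rmC), robot_in(rmC)}, require {ball_in(b1,rmC), free(left), robot_in(rmC)}
    → {ball_in(b1,rmC), ball_in(b3,rmB), ball_in(b4,rmC), free(left), robot_in(rmC)}
  through step 2 (drop(b5,rmC,left)): drop {free(left)}, keep {ball_in(b1,rmC), ball_in(b3,rmB), ball_in(b4,rmC), robot_in(rmC)}, require {carry(b5,left), robot_in(rmC)}
    → {ball_in(b1,rmC), ball_in(b3,rmB), ball_in(b4,rmC), carry(b5,left), robot_in(rmC)}
  through step 1 (drop(b4,rmC,right)): drop {ball_in(b4,rmC)}, keep {ball_in(b1,rmC), ball_in(b3,rmB), carry(b5,left), robot_in(rmC)}, require {carry(b4,right), robot_in(rmC)}
    → {ball_in(b1,rmC), ball_in(b3,rmB), carry(b4,right), carry(b5,left), robot_in(rmC)}

== RESULT ==
["ball_in(b1,rmC)", "ball_in(b3,rmB)", "carry(b4,right)", "carry(b5,left)", "robot_in(rmC)"]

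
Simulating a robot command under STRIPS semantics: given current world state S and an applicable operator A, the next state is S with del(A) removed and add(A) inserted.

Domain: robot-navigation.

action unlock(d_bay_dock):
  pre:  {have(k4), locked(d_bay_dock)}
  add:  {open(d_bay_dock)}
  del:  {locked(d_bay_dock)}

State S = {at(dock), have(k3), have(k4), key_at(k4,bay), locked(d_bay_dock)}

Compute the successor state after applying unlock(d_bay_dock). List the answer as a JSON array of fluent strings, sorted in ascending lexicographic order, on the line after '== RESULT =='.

Compute (S \ del) ∪ add:
  pre ⊆ S: {have(k4), locked(d_bay_dock)} ⊆ S  — applicable
  S \ del = {at(dock), have(k3), have(k4), key_at(k4,bay)}
  ∪ add   = {at(dock), have(k3), have(k4), key_at(k4,bay), open(d_bay_dock)}

== RESULT ==
["at(dock)", "have(k3)", "have(k4)", "key_at(k4,bay)", "open(d_bay_dock)"]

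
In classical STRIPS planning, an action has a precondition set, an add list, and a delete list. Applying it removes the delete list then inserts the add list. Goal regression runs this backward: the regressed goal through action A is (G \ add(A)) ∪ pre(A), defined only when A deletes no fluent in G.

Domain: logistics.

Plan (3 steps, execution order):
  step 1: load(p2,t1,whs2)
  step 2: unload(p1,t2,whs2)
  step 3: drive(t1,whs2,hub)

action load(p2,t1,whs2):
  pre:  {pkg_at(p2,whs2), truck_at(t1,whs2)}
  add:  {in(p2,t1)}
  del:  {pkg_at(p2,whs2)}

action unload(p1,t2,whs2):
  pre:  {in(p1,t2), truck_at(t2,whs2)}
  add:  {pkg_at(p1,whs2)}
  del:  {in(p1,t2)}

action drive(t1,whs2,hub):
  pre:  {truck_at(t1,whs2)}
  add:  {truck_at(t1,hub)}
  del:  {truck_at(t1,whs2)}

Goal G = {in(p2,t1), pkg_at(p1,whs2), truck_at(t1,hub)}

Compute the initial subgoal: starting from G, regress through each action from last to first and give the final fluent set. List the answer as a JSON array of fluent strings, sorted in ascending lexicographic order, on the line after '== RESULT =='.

Work backward from the goal:
  through step 3 (drive(t1,whs2,hub)): drop {truck_at(t1,hub)}, keep {in(p2,t1), pkg_at(p1,whs2)}, require {truck_at(t1,whs2)}
    → {in(p2,t1), pkg_at(p1,whs2), truck_at(t1,whs2)}
  through step 2 (unload(p1,t2,whs2)): drop {pkg_at(p1,whs2)}, keep {in(p2,t1), truck_at(t1,whs2)}, require {in(p1,t2), truck_at(t2,whs2)}
    → {in(p1,t2), in(p2,t1), truck_at(t1,whs2), truck_at(t2,whs2)}
  through step 1 (load(p2,t1,whs2)): drop {in(p2,t1)}, keep {in(p1,t2), truck_at(t1,whs2), truck_at(t2,whs2)}, require {pkg_at(p2,whs2), truck_at(t1,whs2)}
    → {in(p1,t2), pkg_at(p2,whs2), truck_at(t1,whs2), truck_at(t2,whs2)}

== RESULT ==
["in(p1,t2)", "pkg_at(p2,whs2)", "truck_at(t1,whs2)", "truck_at(t2,whs2)"]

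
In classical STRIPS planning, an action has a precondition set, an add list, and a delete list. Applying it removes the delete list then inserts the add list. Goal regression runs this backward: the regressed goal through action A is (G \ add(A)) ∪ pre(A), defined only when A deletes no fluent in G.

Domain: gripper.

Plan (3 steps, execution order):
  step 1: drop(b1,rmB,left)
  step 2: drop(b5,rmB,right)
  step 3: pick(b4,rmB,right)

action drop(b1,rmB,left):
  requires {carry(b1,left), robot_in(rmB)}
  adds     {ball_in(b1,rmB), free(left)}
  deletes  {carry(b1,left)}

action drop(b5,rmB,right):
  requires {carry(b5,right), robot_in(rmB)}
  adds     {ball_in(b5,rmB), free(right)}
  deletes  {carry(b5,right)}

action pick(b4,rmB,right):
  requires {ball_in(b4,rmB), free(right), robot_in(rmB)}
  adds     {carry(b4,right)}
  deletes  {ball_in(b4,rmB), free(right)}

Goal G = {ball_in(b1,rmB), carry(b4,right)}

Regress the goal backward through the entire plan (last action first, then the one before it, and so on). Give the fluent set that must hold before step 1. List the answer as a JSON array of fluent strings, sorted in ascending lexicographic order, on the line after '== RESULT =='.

Work backward from the goal:
  through step 3 (pick(b4,rmB,right)): drop {carry(b4,right)}, keep {ball_in(b1,rmB)}, require {ball_in(b4,rmB), free(right), robot_in(rmB)}
    → {ball_in(b1,rmB), ball_in(b4,rmB), free(right), robot_in(rmB)}
  through step 2 (drop(b5,rmB,right)): drop {free(right)}, keep {ball_in(b1,rmB), ball_in(b4,rmB), robot_in(rmB)}, require {carry(b5,right), robot_in(rmB)}
    → {ball_in(b1,rmB), ball_in(b4,rmB), carry(b5,right), robot_in(rmB)}
  through step 1 (drop(b1,rmB,left)): drop {ball_in(b1,rmB)}, keep {ball_in(b4,rmB), carry(b5,right), robot_in(rmB)}, require {carry(b1,left), robot_in(rmB)}
    → {ball_in(b4,rmB), carry(b1,left), carry(b5,right), robot_in(rmB)}

== RESULT ==
["ball_in(b4,rmB)", "carry(b1,left)", "carry(b5,right)", "robot_in(rmB)"]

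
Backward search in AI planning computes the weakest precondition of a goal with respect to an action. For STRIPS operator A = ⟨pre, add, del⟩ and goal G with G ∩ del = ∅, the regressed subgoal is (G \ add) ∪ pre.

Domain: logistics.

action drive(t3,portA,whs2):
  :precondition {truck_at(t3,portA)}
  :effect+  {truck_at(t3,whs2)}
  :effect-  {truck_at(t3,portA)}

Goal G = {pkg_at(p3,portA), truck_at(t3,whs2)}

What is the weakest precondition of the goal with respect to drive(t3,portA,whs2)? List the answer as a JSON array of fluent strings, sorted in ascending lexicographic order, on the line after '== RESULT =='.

Regress:
  G ∩ del = {}  (empty — regression defined)
  G \ add = {pkg_at(p3,portA), truck_at(t3,whs2)} \ {truck_at(t3,whs2)} = {pkg_at(p3,portA)}
  ∪ pre   = {pkg_at(p3,portA)} ∪ {truck_at(t3,portA)}
          = {pkg_at(p3,portA), truck_at(t3,portA)}

== RESULT ==
["pkg_at(p3,portA)", "truck_at(t3,portA)"]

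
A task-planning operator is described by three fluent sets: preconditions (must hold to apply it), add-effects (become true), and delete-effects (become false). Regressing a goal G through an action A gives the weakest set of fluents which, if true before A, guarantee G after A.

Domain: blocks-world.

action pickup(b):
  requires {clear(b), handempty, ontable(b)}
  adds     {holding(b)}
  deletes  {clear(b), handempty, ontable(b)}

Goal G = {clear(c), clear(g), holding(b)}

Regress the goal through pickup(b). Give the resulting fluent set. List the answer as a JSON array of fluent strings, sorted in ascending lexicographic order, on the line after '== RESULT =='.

Compute (G \ add) ∪ pre:
  G ∩ del = {}  (empty — regression defined)
  G \ add = {clear(c), clear(g), holding(b)} \ {holding(b)} = {clear(c), clear(g)}
  ∪ pre   = {clear(c), clear(g)} ∪ {clear(b), handempty, ontable(b)}
          = {clear(b), clear(c), clear(g), handempty, ontable(b)}

== RESULT ==
["clear(b)", "clear(c)", "clear(g)", "handempty", "ontable(b)"]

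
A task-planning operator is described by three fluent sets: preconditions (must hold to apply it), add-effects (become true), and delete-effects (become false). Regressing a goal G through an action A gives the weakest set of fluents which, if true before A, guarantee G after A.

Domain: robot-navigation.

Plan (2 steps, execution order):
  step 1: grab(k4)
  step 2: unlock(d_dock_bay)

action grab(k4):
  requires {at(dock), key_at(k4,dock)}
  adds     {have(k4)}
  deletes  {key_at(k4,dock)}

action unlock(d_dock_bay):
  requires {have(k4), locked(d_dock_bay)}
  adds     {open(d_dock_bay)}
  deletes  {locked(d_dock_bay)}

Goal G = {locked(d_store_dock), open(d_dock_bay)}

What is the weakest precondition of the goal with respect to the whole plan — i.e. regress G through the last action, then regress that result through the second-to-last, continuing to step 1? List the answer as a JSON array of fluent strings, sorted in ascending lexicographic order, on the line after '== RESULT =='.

Regress step by step:
  through step 2 (unlock(d_dock_bay)): drop {open(d_dock_bay)}, keep {locked(d_store_dock)}, require {have(k4), locked(d_dock_bay)}
    → {have(k4), locked(d_dock_bay), locked(d_store_dock)}
  through step 1 (grab(k4)): drop {have(k4)}, keep {locked(d_dock_bay), locked(d_store_dock)}, require {at(dock), key_at(k4,dock)}
    → {at(dock), key_at(k4,dock), locked(d_dock_bay), locked(d_store_dock)}

== RESULT ==
["at(dock)", "key_at(k4,dock)", "locked(d_dock_bay)", "locked(d_store_dock)"]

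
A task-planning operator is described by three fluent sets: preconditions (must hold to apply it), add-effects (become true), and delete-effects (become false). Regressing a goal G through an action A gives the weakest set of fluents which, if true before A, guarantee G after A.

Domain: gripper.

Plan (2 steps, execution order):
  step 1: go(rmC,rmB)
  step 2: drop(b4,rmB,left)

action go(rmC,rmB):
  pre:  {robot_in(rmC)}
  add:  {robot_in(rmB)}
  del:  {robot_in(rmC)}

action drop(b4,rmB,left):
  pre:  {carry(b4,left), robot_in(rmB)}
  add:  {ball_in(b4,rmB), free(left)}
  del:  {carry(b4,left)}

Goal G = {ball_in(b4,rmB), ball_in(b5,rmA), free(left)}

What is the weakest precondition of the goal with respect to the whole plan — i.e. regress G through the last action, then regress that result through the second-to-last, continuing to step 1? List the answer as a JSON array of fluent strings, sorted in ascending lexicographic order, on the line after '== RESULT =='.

Work backward from the goal:
  through step 2 (drop(b4,rmB,left)): drop {ball_in(b4,rmB), free(left)}, keep {ball_in(b5,rmA)}, require {carry(b4,left), robot_in(rmB)}
    → {ball_in(b5,rmA), carry(b4,left), robot_in(rmB)}
  through step 1 (go(rmC,rmB)): drop {robot_in(rmB)}, keep {ball_in(b5,rmA), carry(b4,left)}, require {robot_in(rmC)}
    → {ball_in(b5,rmA), carry(b4,left), robot_in(rmC)}

== RESULT ==
["ball_in(b5,rmA)", "carry(b4,left)", "robot_in(rmC)"]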